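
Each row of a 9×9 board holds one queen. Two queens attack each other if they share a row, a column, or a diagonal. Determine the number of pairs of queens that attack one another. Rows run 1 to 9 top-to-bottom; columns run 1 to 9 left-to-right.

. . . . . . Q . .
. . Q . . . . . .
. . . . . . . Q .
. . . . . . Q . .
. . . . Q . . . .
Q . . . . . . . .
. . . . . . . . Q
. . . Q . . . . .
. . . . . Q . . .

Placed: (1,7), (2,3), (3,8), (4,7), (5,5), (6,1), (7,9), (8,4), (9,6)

Same column: (1,7)–(4,7) (column 7).
Same diagonal: (3,8)–(4,7) (|3−4| = |8−7| = 1).
Total attacking pairs: 2.

2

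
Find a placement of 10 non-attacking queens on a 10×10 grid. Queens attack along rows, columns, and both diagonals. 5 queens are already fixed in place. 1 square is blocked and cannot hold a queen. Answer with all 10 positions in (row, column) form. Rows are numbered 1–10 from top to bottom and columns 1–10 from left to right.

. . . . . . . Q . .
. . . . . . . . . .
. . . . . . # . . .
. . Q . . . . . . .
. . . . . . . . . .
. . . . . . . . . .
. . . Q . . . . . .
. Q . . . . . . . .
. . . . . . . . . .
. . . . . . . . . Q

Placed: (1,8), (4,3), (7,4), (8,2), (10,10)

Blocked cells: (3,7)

(1,8) (2,6) (3,1) (4,3) (5,7) (6,9) (7,4) (8,2) (9,5) (10,10)

Row 2: attacked by (1,8)→{7,8,9}; (4,3)→{1,3,5}; (7,4)→{4,9}; (8,2)→{2,8}; (10,10)→{2,10}. Safe: 6. Place at column 6.
Row 3: attacked by (1,8)→{6,8,10}; (2,6)→{5,6,7}; (4,3)→{2,3,4}; (7,4)→{4,8}; (8,2)→{2,7}; (10,10)→{3,10}. Blocked: 7. Safe: 1, 9. Place at column 1.
Row 5: attacked by (1,8)→{4,8}; (2,6)→{3,6,9}; (3,1)→{1,3}; (4,3)→{2,3,4}; (7,4)→{2,4,6}; (8,2)→{2,5}; (10,10)→{5,10}. Safe: 7. Place at column 7.
Row 6: attacked by (1,8)→{3,8}; (2,6)→{2,6,10}; (3,1)→{1,4}; (4,3)→{1,3,5}; (5,7)→{6,7,8}; (7,4)→{3,4,5}; (8,2)→{2,4}; (10,10)→{6,10}. Safe: 9. Place at column 9.
Row 9: attacked by (1,8)→{8}; (2,6)→{6}; (3,1)→{1,7}; (4,3)→{3,8}; (5,7)→{3,7}; (6,9)→{6,9}; (7,4)→{2,4,6}; (8,2)→{1,2,3}; (10,10)→{9,10}. Safe: 5. Place at column 5.
Columns [8, 6, 1, 3, 7, 9, 4, 2, 5, 10], r−c [-7, -4, 2, 1, -2, -3, 3, 6, 4, 0], r+c [9, 8, 4, 7, 12, 15, 11, 10, 14, 20] are all distinct, so no two queens attack.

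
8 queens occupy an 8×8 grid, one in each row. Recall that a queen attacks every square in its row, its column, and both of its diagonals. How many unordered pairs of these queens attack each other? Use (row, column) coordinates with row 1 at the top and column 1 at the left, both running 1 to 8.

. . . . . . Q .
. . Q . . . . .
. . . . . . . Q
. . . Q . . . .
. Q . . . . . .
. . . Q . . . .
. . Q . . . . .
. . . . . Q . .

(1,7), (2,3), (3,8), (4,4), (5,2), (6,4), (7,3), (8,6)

Same column: (2,3)–(7,3) (column 3); (4,4)–(6,4) (column 4).
Same diagonal: (1,7)–(4,4) (|1−4| = |7−4| = 3); (6,4)–(7,3) (|6−7| = |4−3| = 1); (6,4)–(8,6) (|6−8| = |4−6| = 2).
Total attacking pairs: 5.

5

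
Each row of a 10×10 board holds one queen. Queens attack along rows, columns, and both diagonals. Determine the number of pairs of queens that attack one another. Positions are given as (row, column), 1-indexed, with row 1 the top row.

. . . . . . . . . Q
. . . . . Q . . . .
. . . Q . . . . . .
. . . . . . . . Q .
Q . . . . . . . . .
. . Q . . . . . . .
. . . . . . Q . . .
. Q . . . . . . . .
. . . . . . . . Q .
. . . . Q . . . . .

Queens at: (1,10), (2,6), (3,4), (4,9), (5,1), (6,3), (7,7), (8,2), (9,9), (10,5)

Same column: (4,9)–(9,9) (column 9).
Same diagonal: (7,7)–(9,9) (|7−9| = |7−9| = 2).
Total attacking pairs: 2.

2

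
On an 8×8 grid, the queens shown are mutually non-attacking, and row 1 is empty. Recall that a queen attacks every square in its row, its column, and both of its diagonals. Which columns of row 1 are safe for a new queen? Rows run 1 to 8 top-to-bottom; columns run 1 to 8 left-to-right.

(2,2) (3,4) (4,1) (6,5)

(2,2) attacks row 1 at column 2 and diagonals 1, 3.
(3,4) attacks row 1 at column 4 and diagonals 2, 6.
(4,1) attacks row 1 at column 1 and diagonals 4.
(6,5) attacks row 1 at column 5.
Attacked columns: {1, 2, 3, 4, 5, 6}. Safe: {7, 8}.

columns 7, 8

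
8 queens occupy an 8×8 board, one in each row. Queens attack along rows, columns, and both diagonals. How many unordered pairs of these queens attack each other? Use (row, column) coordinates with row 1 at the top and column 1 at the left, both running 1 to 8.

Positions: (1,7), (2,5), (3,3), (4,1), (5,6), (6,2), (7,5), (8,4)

4

Same column: (2,5)–(7,5) (column 5).
Same diagonal: (1,7)–(6,2) (|1−6| = |7−2| = 5); (6,2)–(8,4) (|6−8| = |2−4| = 2); (7,5)–(8,4) (|7−8| = |5−4| = 1).
Total attacking pairs: 4.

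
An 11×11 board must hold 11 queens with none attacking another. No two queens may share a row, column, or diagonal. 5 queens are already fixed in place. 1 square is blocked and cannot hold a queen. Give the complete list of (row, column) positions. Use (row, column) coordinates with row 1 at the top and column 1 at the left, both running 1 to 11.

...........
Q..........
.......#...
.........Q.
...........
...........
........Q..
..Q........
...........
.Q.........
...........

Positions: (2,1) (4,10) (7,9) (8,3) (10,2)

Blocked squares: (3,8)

(1,5) (2,1) (3,4) (4,10) (5,8) (6,11) (7,9) (8,3) (9,6) (10,2) (11,7)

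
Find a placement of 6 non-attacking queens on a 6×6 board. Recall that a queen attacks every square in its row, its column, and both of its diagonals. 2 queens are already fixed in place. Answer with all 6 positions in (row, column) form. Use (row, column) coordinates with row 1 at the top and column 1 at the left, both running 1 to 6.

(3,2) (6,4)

(1,3) (2,6) (3,2) (4,5) (5,1) (6,4)

Row 1: attacked by (3,2)→{2,4}; (6,4)→{4}. Safe: 1, 3, 5, 6. Place at column 3.
Row 2: attacked by (1,3)→{2,3,4}; (3,2)→{1,2,3}; (6,4)→{4}. Safe: 5, 6. Place at column 6.
Row 4: attacked by (1,3)→{3,6}; (2,6)→{4,6}; (3,2)→{1,2,3}; (6,4)→{2,4,6}. Safe: 5. Place at column 5.
Row 5: attacked by (1,3)→{3}; (2,6)→{3,6}; (3,2)→{2,4}; (4,5)→{4,5,6}; (6,4)→{3,4,5}. Safe: 1. Place at column 1.
Columns [3, 6, 2, 5, 1, 4], r−c [-2, -4, 1, -1, 4, 2], r+c [4, 8, 5, 9, 6, 10] are all distinct, so no two queens attack.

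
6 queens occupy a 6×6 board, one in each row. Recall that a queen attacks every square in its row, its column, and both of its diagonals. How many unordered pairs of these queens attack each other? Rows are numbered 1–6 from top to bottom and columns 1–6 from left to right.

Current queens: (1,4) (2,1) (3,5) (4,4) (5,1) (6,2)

6

Same column: (1,4)–(4,4) (column 4); (2,1)–(5,1) (column 1).
Same diagonal: (3,5)–(4,4) (|3−4| = |5−4| = 1); (3,5)–(6,2) (|3−6| = |5−2| = 3); (4,4)–(6,2) (|4−6| = |4−2| = 2); (5,1)–(6,2) (|5−6| = |1−2| = 1).
Total attacking pairs: 6.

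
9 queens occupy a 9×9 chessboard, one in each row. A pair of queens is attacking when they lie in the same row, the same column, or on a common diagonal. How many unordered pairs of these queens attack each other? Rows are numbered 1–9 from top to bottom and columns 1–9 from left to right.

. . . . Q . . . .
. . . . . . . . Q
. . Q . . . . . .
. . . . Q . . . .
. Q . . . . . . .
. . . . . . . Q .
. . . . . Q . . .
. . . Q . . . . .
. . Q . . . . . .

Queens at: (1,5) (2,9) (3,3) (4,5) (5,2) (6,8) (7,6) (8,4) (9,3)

Same column: (1,5)–(4,5) (column 5); (3,3)–(9,3) (column 3).
Same diagonal: (1,5)–(3,3) (|1−3| = |5−3| = 2); (8,4)–(9,3) (|8−9| = |4−3| = 1).
Total attacking pairs: 4.

4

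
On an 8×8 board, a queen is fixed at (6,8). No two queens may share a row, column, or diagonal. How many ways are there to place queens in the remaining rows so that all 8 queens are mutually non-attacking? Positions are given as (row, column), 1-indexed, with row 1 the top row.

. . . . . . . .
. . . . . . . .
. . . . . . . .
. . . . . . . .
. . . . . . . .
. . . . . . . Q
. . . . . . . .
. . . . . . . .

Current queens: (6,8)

16

Branch on row 1: col 1 → 0; col 2 → 3; col 4 → 4; col 5 → 4; col 6 → 4; col 7 → 1.
Sum: 0 + 3 + 4 + 4 + 4 + 1 = 16.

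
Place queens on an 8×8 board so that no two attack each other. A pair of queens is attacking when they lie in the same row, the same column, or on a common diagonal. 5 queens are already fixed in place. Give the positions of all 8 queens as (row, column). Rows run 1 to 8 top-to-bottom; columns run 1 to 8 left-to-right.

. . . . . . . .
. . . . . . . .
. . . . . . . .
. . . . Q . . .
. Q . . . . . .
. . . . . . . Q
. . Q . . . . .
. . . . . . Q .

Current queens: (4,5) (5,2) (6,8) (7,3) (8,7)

(1,4) (2,6) (3,1) (4,5) (5,2) (6,8) (7,3) (8,7)

Row 1: attacked by (4,5)→{2,5,8}; (5,2)→{2,6}; (6,8)→{3,8}; (7,3)→{3}; (8,7)→{7}. Safe: 1, 4. Place at column 4.
Row 2: attacked by (1,4)→{3,4,5}; (4,5)→{3,5,7}; (5,2)→{2,5}; (6,8)→{4,8}; (7,3)→{3,8}; (8,7)→{1,7}. Safe: 6. Place at column 6.
Row 3: attacked by (1,4)→{2,4,6}; (2,6)→{5,6,7}; (4,5)→{4,5,6}; (5,2)→{2,4}; (6,8)→{5,8}; (7,3)→{3,7}; (8,7)→{2,7}. Safe: 1. Place at column 1.
Columns [4, 6, 1, 5, 2, 8, 3, 7], r−c [-3, -4, 2, -1, 3, -2, 4, 1], r+c [5, 8, 4, 9, 7, 14, 10, 15] are all distinct, so no two queens attack.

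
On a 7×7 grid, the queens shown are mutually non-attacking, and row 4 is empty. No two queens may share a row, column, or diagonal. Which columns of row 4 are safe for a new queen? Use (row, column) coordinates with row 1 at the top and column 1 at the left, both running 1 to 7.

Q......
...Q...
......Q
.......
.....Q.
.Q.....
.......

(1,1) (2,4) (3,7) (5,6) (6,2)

columns 3

(1,1) attacks row 4 at column 1 and diagonals 4.
(2,4) attacks row 4 at column 4 and diagonals 2, 6.
(3,7) attacks row 4 at column 7 and diagonals 6.
(5,6) attacks row 4 at column 6 and diagonals 5, 7.
(6,2) attacks row 4 at column 2 and diagonals 4.
Attacked columns: {1, 2, 4, 5, 6, 7}. Safe: {3}.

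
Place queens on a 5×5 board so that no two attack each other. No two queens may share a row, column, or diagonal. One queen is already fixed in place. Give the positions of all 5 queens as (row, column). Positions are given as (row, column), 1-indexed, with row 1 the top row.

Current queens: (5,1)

(1,4) (2,2) (3,5) (4,3) (5,1)

Row 1: attacked by (5,1)→{1,5}. Safe: 2, 3, 4. Place at column 4.
Row 2: attacked by (1,4)→{3,4,5}; (5,1)→{1,4}. Safe: 2. Place at column 2.
Row 3: attacked by (1,4)→{2,4}; (2,2)→{1,2,3}; (5,1)→{1,3}. Safe: 5. Place at column 5.
Row 4: attacked by (1,4)→{1,4}; (2,2)→{2,4}; (3,5)→{4,5}; (5,1)→{1,2}. Safe: 3. Place at column 3.
Columns [4, 2, 5, 3, 1], r−c [-3, 0, -2, 1, 4], r+c [5, 4, 8, 7, 6] are all distinct, so no two queens attack.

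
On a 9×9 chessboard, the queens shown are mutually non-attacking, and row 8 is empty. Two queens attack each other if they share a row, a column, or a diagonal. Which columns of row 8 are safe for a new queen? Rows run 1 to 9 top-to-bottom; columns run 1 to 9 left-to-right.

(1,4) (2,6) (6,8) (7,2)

columns 5, 7, 9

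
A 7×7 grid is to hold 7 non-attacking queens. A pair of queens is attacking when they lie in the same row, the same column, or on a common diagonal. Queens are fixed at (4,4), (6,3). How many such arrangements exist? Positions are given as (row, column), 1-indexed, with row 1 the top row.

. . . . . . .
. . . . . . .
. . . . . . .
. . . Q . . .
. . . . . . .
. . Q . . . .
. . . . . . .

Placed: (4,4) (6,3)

Branch on row 1: col 2 → 2; col 5 → 0; col 6 → 0.
Sum: 2 + 0 + 0 = 2.

2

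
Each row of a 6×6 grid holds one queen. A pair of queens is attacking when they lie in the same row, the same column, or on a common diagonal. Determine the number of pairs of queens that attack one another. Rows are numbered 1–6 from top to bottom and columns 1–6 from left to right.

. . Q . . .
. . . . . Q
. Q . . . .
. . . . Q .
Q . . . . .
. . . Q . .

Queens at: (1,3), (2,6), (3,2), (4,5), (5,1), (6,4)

All columns are distinct and no two queens satisfy |Δrow| = |Δcol|, so no pair attacks.

0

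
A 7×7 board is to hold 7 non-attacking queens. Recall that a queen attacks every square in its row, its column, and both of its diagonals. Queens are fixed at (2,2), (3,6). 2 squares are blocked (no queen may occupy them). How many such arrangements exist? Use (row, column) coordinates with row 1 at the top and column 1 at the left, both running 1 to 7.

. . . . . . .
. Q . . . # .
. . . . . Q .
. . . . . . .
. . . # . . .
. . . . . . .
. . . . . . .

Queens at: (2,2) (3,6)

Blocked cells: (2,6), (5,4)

1

Branch on row 1: col 5 → 1; col 7 → 0.
Sum: 1 + 0 = 1.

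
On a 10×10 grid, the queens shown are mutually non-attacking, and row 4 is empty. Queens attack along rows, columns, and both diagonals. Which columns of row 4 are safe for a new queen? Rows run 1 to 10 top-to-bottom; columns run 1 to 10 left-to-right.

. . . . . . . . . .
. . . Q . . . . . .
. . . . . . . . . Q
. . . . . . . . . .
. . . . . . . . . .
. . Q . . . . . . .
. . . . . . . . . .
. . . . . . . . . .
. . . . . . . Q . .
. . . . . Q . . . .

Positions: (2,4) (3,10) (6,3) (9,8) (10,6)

columns 7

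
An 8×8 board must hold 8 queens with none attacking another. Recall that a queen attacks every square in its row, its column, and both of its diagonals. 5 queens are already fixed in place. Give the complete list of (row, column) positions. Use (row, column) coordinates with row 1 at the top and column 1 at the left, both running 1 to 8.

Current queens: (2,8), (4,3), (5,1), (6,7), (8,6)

Row 1: attacked by (2,8)→{7,8}; (4,3)→{3,6}; (5,1)→{1,5}; (6,7)→{2,7}; (8,6)→{6}. Safe: 4. Place at column 4.
Row 3: attacked by (1,4)→{2,4,6}; (2,8)→{7,8}; (4,3)→{2,3,4}; (5,1)→{1,3}; (6,7)→{4,7}; (8,6)→{1,6}. Safe: 5. Place at column 5.
Row 7: attacked by (1,4)→{4}; (2,8)→{3,8}; (3,5)→{1,5}; (4,3)→{3,6}; (5,1)→{1,3}; (6,7)→{6,7,8}; (8,6)→{5,6,7}. Safe: 2. Place at column 2.
Columns [4, 8, 5, 3, 1, 7, 2, 6], r−c [-3, -6, -2, 1, 4, -1, 5, 2], r+c [5, 10, 8, 7, 6, 13, 9, 14] are all distinct, so no two queens attack.

(1,4) (2,8) (3,5) (4,3) (5,1) (6,7) (7,2) (8,6)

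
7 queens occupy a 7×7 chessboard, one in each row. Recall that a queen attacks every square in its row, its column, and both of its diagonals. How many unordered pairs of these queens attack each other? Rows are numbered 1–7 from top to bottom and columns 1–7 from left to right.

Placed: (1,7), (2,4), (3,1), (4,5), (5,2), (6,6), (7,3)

0

All columns are distinct and no two queens satisfy |Δrow| = |Δcol|, so no pair attacks.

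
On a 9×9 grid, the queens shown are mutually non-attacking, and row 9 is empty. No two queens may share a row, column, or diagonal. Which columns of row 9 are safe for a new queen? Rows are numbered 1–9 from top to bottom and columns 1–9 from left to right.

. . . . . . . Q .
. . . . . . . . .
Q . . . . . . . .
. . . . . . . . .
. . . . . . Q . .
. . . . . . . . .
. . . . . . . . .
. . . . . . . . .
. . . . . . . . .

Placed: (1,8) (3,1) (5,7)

(1,8) attacks row 9 at column 8.
(3,1) attacks row 9 at column 1 and diagonals 7.
(5,7) attacks row 9 at column 7 and diagonals 3.
Attacked columns: {1, 3, 7, 8}. Safe: {2, 4, 5, 6, 9}.

columns 2, 4, 5, 6, 9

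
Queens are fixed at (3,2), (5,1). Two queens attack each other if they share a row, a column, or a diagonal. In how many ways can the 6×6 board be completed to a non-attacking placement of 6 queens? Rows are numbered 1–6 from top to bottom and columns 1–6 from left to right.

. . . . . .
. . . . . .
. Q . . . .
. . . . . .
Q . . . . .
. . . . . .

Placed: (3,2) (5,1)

1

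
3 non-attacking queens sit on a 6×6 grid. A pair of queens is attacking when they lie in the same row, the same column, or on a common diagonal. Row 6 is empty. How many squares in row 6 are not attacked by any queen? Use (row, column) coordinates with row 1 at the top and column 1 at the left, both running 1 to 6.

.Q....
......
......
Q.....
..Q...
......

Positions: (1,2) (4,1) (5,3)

(1,2) attacks row 6 at column 2.
(4,1) attacks row 6 at column 1 and diagonals 3.
(5,3) attacks row 6 at column 3 and diagonals 2, 4.
Attacked columns: {1, 2, 3, 4}. Safe: {5, 6}.

2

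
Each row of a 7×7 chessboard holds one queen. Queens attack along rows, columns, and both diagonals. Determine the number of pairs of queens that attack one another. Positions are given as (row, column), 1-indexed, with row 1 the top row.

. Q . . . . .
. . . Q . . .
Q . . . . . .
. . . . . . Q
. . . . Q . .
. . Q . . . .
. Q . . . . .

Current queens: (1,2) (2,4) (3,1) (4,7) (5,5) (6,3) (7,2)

Same column: (1,2)–(7,2) (column 2).
Same diagonal: (6,3)–(7,2) (|6−7| = |3−2| = 1).
Total attacking pairs: 2.

2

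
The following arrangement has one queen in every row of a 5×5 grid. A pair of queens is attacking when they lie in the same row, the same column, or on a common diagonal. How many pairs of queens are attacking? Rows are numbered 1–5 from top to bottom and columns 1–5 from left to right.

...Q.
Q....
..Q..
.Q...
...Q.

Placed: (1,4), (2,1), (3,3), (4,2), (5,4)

Same column: (1,4)–(5,4) (column 4).
Same diagonal: (2,1)–(5,4) (|2−5| = |1−4| = 3); (3,3)–(4,2) (|3−4| = |3−2| = 1).
Total attacking pairs: 3.

3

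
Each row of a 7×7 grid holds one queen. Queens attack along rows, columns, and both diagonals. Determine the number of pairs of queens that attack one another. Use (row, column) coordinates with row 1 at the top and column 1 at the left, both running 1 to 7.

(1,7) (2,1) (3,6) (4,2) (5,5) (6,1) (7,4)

1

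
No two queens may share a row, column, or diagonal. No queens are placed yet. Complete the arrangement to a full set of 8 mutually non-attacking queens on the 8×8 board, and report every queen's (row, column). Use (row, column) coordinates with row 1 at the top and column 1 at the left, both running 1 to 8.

Row 1: Safe: 1, 2, 3, 4, 5, 6, 7, 8. Place at column 7.
Row 2: attacked by (1,7)→{6,7,8}. Safe: 1, 2, 3, 4, 5. Place at column 5.
Row 3: attacked by (1,7)→{5,7}; (2,5)→{4,5,6}. Safe: 1, 2, 3, 8. Place at column 3.
Row 4: attacked by (1,7)→{4,7}; (2,5)→{3,5,7}; (3,3)→{2,3,4}. Safe: 1, 6, 8. Place at column 1.
Row 5: attacked by (1,7)→{3,7}; (2,5)→{2,5,8}; (3,3)→{1,3,5}; (4,1)→{1,2}. Safe: 4, 6. Place at column 6.
Row 6: attacked by (1,7)→{2,7}; (2,5)→{1,5}; (3,3)→{3,6}; (4,1)→{1,3}; (5,6)→{5,6,7}. Safe: 4, 8. Place at column 8.
Row 7: attacked by (1,7)→{1,7}; (2,5)→{5}; (3,3)→{3,7}; (4,1)→{1,4}; (5,6)→{4,6,8}; (6,8)→{7,8}. Safe: 2. Place at column 2.
Row 8: attacked by (1,7)→{7}; (2,5)→{5}; (3,3)→{3,8}; (4,1)→{1,5}; (5,6)→{3,6}; (6,8)→{6,8}; (7,2)→{1,2,3}. Safe: 4. Place at column 4.
Columns [7, 5, 3, 1, 6, 8, 2, 4], r−c [-6, -3, 0, 3, -1, -2, 5, 4], r+c [8, 7, 6, 5, 11, 14, 9, 12] are all distinct, so no two queens attack.

(1,7) (2,5) (3,3) (4,1) (5,6) (6,8) (7,2) (8,4)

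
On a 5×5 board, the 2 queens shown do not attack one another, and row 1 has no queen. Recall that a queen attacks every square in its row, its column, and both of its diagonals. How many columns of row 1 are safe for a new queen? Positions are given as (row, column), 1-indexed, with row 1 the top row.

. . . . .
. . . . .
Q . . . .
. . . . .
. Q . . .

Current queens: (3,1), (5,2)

2

(3,1) attacks row 1 at column 1 and diagonals 3.
(5,2) attacks row 1 at column 2.
Attacked columns: {1, 2, 3}. Safe: {4, 5}.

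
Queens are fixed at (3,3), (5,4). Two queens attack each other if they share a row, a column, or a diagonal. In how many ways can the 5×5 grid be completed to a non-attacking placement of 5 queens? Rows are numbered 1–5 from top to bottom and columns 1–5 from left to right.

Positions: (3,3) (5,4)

Branch on row 1: col 2 → 1.
Sum: 1 = 1.

1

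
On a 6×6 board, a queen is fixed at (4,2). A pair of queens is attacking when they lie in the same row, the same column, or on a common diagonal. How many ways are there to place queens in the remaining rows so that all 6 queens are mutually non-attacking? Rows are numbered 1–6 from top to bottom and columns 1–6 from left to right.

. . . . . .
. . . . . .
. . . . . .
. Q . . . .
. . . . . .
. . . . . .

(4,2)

Branch on row 1: col 1 → 0; col 3 → 0; col 4 → 1; col 6 → 0.
Sum: 0 + 0 + 1 + 0 = 1.

1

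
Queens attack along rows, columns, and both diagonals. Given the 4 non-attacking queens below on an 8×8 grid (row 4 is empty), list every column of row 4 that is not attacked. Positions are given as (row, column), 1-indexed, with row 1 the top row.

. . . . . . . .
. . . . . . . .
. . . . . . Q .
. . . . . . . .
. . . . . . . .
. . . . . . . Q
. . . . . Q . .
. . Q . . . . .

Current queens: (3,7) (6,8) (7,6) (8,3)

columns 1, 2, 4, 5

(3,7) attacks row 4 at column 7 and diagonals 6, 8.
(6,8) attacks row 4 at column 8 and diagonals 6.
(7,6) attacks row 4 at column 6 and diagonals 3.
(8,3) attacks row 4 at column 3 and diagonals 7.
Attacked columns: {3, 6, 7, 8}. Safe: {1, 2, 4, 5}.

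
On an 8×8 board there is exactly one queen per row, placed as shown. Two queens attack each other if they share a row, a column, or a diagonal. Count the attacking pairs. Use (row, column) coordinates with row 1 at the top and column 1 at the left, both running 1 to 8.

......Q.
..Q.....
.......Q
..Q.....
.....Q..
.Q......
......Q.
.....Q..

7

Same column: (1,7)–(7,7) (column 7); (2,3)–(4,3) (column 3); (5,6)–(8,6) (column 6).
Same diagonal: (1,7)–(6,2) (|1−6| = |7−2| = 5); (2,3)–(5,6) (|2−5| = |3−6| = 3); (3,8)–(5,6) (|3−5| = |8−6| = 2); (7,7)–(8,6) (|7−8| = |7−6| = 1).
Total attacking pairs: 7.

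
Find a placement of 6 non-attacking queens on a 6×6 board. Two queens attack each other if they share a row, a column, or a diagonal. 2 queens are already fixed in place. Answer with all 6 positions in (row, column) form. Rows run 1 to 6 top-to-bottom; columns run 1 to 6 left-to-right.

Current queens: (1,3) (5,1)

Row 2: attacked by (1,3)→{2,3,4}; (5,1)→{1,4}. Safe: 5, 6. Place at column 6.
Row 3: attacked by (1,3)→{1,3,5}; (2,6)→{5,6}; (5,1)→{1,3}. Safe: 2, 4. Place at column 2.
Row 4: attacked by (1,3)→{3,6}; (2,6)→{4,6}; (3,2)→{1,2,3}; (5,1)→{1,2}. Safe: 5. Place at column 5.
Row 6: attacked by (1,3)→{3}; (2,6)→{2,6}; (3,2)→{2,5}; (4,5)→{3,5}; (5,1)→{1,2}. Safe: 4. Place at column 4.
Columns [3, 6, 2, 5, 1, 4], r−c [-2, -4, 1, -1, 4, 2], r+c [4, 8, 5, 9, 6, 10] are all distinct, so no two queens attack.

(1,3) (2,6) (3,2) (4,5) (5,1) (6,4)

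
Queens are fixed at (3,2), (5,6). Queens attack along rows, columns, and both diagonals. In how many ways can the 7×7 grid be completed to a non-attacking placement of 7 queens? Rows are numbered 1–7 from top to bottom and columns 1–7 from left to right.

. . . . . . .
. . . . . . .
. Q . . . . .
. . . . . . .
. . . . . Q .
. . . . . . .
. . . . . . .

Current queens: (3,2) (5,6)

2

Branch on row 1: col 1 → 0; col 3 → 1; col 5 → 1; col 7 → 0.
Sum: 0 + 1 + 1 + 0 = 2.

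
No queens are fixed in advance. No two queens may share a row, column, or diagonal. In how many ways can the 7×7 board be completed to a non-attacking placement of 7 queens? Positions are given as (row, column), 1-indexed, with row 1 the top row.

Branch on row 1: col 1 → 4; col 2 → 7; col 3 → 6; col 4 → 6; col 5 → 6; col 6 → 7; col 7 → 4.
Sum: 4 + 7 + 6 + 6 + 6 + 7 + 4 = 40.
(This is the classic 7-queens count.)

40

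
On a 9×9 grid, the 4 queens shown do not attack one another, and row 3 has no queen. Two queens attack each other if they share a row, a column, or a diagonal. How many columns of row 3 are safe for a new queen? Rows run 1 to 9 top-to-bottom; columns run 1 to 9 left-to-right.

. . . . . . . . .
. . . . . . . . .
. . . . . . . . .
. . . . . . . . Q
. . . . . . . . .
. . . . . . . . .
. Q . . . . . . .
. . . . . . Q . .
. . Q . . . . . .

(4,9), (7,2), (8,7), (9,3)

3

(4,9) attacks row 3 at column 9 and diagonals 8.
(7,2) attacks row 3 at column 2 and diagonals 6.
(8,7) attacks row 3 at column 7 and diagonals 2.
(9,3) attacks row 3 at column 3 and diagonals 9.
Attacked columns: {2, 3, 6, 7, 8, 9}. Safe: {1, 4, 5}.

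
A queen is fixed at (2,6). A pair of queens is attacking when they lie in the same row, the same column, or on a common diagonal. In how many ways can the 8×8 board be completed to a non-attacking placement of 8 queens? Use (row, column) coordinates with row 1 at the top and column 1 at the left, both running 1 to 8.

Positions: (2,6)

Branch on row 1: col 1 → 1; col 2 → 2; col 3 → 8; col 4 → 3; col 8 → 0.
Sum: 1 + 2 + 8 + 3 + 0 = 14.

14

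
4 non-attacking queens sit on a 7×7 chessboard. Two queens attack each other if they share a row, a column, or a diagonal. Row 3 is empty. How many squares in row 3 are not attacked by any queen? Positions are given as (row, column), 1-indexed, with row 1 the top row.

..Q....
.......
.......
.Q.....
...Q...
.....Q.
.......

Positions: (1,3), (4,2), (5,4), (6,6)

(1,3) attacks row 3 at column 3 and diagonals 1, 5.
(4,2) attacks row 3 at column 2 and diagonals 1, 3.
(5,4) attacks row 3 at column 4 and diagonals 2, 6.
(6,6) attacks row 3 at column 6 and diagonals 3.
Attacked columns: {1, 2, 3, 4, 5, 6}. Safe: {7}.

1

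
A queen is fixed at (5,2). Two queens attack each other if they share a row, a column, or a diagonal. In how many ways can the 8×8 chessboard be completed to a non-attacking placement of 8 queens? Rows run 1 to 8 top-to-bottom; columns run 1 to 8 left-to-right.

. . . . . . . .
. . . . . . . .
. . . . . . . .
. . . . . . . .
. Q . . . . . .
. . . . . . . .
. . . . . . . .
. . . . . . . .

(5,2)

8

Branch on row 1: col 1 → 1; col 3 → 0; col 4 → 3; col 5 → 3; col 7 → 0; col 8 → 1.
Sum: 1 + 0 + 3 + 3 + 0 + 1 = 8.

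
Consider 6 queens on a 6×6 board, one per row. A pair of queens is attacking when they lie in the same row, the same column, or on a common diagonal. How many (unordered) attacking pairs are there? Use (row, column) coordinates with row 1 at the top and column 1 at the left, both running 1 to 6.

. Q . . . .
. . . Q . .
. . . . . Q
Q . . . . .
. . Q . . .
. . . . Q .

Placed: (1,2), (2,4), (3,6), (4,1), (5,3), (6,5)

0

All columns are distinct and no two queens satisfy |Δrow| = |Δcol|, so no pair attacks.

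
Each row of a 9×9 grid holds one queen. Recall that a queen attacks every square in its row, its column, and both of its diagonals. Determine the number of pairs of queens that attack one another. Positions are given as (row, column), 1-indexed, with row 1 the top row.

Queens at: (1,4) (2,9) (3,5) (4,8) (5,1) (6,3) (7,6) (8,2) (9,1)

Same column: (5,1)–(9,1) (column 1).
Same diagonal: (8,2)–(9,1) (|8−9| = |2−1| = 1).
Total attacking pairs: 2.

2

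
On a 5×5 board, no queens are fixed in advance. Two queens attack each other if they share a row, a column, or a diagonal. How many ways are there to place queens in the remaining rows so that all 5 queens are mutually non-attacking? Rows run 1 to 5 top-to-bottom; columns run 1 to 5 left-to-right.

10

Branch on row 1: col 1 → 2; col 2 → 2; col 3 → 2; col 4 → 2; col 5 → 2.
Sum: 2 + 2 + 2 + 2 + 2 = 10.
(This is the classic 5-queens count.)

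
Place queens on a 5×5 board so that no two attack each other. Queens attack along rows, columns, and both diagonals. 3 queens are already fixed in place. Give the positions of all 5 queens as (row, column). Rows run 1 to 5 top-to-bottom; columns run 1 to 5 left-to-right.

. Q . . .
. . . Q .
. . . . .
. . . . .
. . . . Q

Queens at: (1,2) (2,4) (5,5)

Row 3: attacked by (1,2)→{2,4}; (2,4)→{3,4,5}; (5,5)→{3,5}. Safe: 1. Place at column 1.
Row 4: attacked by (1,2)→{2,5}; (2,4)→{2,4}; (3,1)→{1,2}; (5,5)→{4,5}. Safe: 3. Place at column 3.
Columns [2, 4, 1, 3, 5], r−c [-1, -2, 2, 1, 0], r+c [3, 6, 4, 7, 10] are all distinct, so no two queens attack.

(1,2) (2,4) (3,1) (4,3) (5,5)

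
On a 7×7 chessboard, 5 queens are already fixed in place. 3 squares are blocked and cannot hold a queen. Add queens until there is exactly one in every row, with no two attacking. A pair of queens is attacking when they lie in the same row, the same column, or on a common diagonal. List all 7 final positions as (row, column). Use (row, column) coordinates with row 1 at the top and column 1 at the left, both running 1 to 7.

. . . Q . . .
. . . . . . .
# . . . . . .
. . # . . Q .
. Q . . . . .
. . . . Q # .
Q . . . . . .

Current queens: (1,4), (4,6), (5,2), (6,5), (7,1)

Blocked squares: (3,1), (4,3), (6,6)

(1,4) (2,7) (3,3) (4,6) (5,2) (6,5) (7,1)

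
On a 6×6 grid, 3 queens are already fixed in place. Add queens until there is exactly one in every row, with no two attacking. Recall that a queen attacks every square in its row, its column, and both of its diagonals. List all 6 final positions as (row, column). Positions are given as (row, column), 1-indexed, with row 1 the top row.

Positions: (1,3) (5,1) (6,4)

(1,3) (2,6) (3,2) (4,5) (5,1) (6,4)

Row 2: attacked by (1,3)→{2,3,4}; (5,1)→{1,4}; (6,4)→{4}. Safe: 5, 6. Place at column 6.
Row 3: attacked by (1,3)→{1,3,5}; (2,6)→{5,6}; (5,1)→{1,3}; (6,4)→{1,4}. Safe: 2. Place at column 2.
Row 4: attacked by (1,3)→{3,6}; (2,6)→{4,6}; (3,2)→{1,2,3}; (5,1)→{1,2}; (6,4)→{2,4,6}. Safe: 5. Place at column 5.
Columns [3, 6, 2, 5, 1, 4], r−c [-2, -4, 1, -1, 4, 2], r+c [4, 8, 5, 9, 6, 10] are all distinct, so no two queens attack.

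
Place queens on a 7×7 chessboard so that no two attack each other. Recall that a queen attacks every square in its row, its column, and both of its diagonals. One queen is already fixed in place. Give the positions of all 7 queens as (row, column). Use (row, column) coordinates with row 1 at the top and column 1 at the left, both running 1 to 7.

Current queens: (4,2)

Row 1: attacked by (4,2)→{2,5}. Safe: 1, 3, 4, 6, 7. Place at column 3.
Row 2: attacked by (1,3)→{2,3,4}; (4,2)→{2,4}. Safe: 1, 5, 6, 7. Place at column 5.
Row 3: attacked by (1,3)→{1,3,5}; (2,5)→{4,5,6}; (4,2)→{1,2,3}. Safe: 7. Place at column 7.
Row 5: attacked by (1,3)→{3,7}; (2,5)→{2,5}; (3,7)→{5,7}; (4,2)→{1,2,3}. Safe: 4, 6. Place at column 4.
Row 6: attacked by (1,3)→{3}; (2,5)→{1,5}; (3,7)→{4,7}; (4,2)→{2,4}; (5,4)→{3,4,5}. Safe: 6. Place at column 6.
Row 7: attacked by (1,3)→{3}; (2,5)→{5}; (3,7)→{3,7}; (4,2)→{2,5}; (5,4)→{2,4,6}; (6,6)→{5,6,7}. Safe: 1. Place at column 1.
Columns [3, 5, 7, 2, 4, 6, 1], r−c [-2, -3, -4, 2, 1, 0, 6], r+c [4, 7, 10, 6, 9, 12, 8] are all distinct, so no two queens attack.

(1,3) (2,5) (3,7) (4,2) (5,4) (6,6) (7,1)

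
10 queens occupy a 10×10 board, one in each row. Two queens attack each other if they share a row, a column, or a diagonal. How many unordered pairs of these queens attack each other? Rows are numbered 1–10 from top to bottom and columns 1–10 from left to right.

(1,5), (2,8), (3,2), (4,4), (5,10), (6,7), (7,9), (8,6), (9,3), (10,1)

0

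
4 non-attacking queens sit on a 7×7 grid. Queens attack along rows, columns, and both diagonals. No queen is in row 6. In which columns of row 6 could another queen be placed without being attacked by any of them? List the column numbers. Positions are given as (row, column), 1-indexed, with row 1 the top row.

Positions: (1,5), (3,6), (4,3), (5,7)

columns 2, 4

(1,5) attacks row 6 at column 5.
(3,6) attacks row 6 at column 6 and diagonals 3.
(4,3) attacks row 6 at column 3 and diagonals 1, 5.
(5,7) attacks row 6 at column 7 and diagonals 6.
Attacked columns: {1, 3, 5, 6, 7}. Safe: {2, 4}.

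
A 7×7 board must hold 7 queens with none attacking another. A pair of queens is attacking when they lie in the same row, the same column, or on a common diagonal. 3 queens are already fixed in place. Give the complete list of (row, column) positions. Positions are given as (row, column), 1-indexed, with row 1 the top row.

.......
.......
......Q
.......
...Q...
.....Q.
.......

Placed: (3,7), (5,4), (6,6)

Row 1: attacked by (3,7)→{5,7}; (5,4)→{4}; (6,6)→{1,6}. Safe: 2, 3. Place at column 3.
Row 2: attacked by (1,3)→{2,3,4}; (3,7)→{6,7}; (5,4)→{1,4,7}; (6,6)→{2,6}. Safe: 5. Place at column 5.
Row 4: attacked by (1,3)→{3,6}; (2,5)→{3,5,7}; (3,7)→{6,7}; (5,4)→{3,4,5}; (6,6)→{4,6}. Safe: 1, 2. Place at column 2.
Row 7: attacked by (1,3)→{3}; (2,5)→{5}; (3,7)→{3,7}; (4,2)→{2,5}; (5,4)→{2,4,6}; (6,6)→{5,6,7}. Safe: 1. Place at column 1.
Columns [3, 5, 7, 2, 4, 6, 1], r−c [-2, -3, -4, 2, 1, 0, 6], r+c [4, 7, 10, 6, 9, 12, 8] are all distinct, so no two queens attack.

(1,3) (2,5) (3,7) (4,2) (5,4) (6,6) (7,1)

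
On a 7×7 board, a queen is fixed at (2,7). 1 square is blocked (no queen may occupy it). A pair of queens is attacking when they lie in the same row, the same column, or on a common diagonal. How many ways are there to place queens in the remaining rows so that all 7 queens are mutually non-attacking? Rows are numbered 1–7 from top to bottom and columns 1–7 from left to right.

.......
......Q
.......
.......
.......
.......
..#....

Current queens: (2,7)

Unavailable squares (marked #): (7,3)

5

Branch on row 1: col 1 → 0; col 2 → 1; col 3 → 2; col 4 → 1; col 5 → 1.
Sum: 0 + 1 + 2 + 1 + 1 = 5.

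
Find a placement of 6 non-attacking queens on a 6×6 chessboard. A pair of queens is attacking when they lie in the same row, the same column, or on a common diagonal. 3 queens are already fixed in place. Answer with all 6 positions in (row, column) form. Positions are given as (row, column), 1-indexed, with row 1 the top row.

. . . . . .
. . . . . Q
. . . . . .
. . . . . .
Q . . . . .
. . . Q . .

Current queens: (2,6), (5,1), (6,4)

Row 1: attacked by (2,6)→{5,6}; (5,1)→{1,5}; (6,4)→{4}. Safe: 2, 3. Place at column 3.
Row 3: attacked by (1,3)→{1,3,5}; (2,6)→{5,6}; (5,1)→{1,3}; (6,4)→{1,4}. Safe: 2. Place at column 2.
Row 4: attacked by (1,3)→{3,6}; (2,6)→{4,6}; (3,2)→{1,2,3}; (5,1)→{1,2}; (6,4)→{2,4,6}. Safe: 5. Place at column 5.
Columns [3, 6, 2, 5, 1, 4], r−c [-2, -4, 1, -1, 4, 2], r+c [4, 8, 5, 9, 6, 10] are all distinct, so no two queens attack.

(1,3) (2,6) (3,2) (4,5) (5,1) (6,4)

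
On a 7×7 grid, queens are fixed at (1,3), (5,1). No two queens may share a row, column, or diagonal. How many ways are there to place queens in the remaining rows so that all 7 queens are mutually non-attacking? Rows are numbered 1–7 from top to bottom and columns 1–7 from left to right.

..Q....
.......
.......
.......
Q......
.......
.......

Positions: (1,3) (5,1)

Branch on row 2: col 5 → 0; col 6 → 1; col 7 → 0.
Sum: 0 + 1 + 0 = 1.

1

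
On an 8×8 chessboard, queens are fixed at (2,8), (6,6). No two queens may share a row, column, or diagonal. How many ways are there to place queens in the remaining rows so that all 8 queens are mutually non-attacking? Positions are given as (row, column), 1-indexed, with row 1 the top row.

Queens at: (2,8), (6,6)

2

Branch on row 1: col 2 → 0; col 3 → 1; col 4 → 0; col 5 → 1.
Sum: 0 + 1 + 0 + 1 = 2.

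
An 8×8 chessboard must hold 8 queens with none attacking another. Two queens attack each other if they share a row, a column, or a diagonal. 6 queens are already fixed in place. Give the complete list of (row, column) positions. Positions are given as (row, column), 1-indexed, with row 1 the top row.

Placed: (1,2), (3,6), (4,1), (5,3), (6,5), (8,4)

(1,2) (2,8) (3,6) (4,1) (5,3) (6,5) (7,7) (8,4)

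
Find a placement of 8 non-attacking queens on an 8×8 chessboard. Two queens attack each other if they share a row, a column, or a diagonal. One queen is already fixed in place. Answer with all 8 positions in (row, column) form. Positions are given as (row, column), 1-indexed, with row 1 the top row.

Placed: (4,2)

(1,4) (2,7) (3,5) (4,2) (5,6) (6,1) (7,3) (8,8)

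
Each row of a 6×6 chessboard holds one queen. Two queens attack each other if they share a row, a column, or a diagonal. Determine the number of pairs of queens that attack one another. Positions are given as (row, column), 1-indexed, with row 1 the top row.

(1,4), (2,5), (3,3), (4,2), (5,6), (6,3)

3

Same column: (3,3)–(6,3) (column 3).
Same diagonal: (1,4)–(2,5) (|1−2| = |4−5| = 1); (3,3)–(4,2) (|3−4| = |3−2| = 1).
Total attacking pairs: 3.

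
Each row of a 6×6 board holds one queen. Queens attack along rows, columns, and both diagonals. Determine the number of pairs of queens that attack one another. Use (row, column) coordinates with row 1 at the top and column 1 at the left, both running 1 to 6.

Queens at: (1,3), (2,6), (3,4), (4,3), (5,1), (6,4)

Same column: (1,3)–(4,3) (column 3); (3,4)–(6,4) (column 4).
Same diagonal: (3,4)–(4,3) (|3−4| = |4−3| = 1).
Total attacking pairs: 3.

3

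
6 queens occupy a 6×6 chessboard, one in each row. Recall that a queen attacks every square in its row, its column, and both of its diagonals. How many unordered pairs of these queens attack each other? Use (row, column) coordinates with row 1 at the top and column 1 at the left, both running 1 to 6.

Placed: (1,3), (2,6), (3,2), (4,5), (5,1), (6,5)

2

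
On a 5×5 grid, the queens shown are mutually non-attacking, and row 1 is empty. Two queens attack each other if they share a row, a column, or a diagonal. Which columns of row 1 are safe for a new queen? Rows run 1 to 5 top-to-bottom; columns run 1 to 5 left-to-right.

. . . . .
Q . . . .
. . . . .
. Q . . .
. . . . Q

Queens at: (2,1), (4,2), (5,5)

columns 3, 4

(2,1) attacks row 1 at column 1 and diagonals 2.
(4,2) attacks row 1 at column 2 and diagonals 5.
(5,5) attacks row 1 at column 5 and diagonals 1.
Attacked columns: {1, 2, 5}. Safe: {3, 4}.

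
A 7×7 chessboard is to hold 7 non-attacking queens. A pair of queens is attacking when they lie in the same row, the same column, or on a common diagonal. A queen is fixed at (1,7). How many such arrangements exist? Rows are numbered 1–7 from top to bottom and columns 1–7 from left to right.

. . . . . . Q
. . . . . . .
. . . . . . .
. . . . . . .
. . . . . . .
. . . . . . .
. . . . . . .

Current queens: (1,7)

4

Branch on row 2: col 1 → 0; col 2 → 1; col 3 → 1; col 4 → 1; col 5 → 1.
Sum: 0 + 1 + 1 + 1 + 1 = 4.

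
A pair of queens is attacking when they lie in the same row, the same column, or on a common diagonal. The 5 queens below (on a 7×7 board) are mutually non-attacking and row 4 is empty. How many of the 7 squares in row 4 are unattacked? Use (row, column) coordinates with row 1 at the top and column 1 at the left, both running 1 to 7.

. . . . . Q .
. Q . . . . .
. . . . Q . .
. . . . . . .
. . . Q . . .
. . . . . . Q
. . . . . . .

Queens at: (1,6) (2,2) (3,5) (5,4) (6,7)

1

(1,6) attacks row 4 at column 6 and diagonals 3.
(2,2) attacks row 4 at column 2 and diagonals 4.
(3,5) attacks row 4 at column 5 and diagonals 4, 6.
(5,4) attacks row 4 at column 4 and diagonals 3, 5.
(6,7) attacks row 4 at column 7 and diagonals 5.
Attacked columns: {2, 3, 4, 5, 6, 7}. Safe: {1}.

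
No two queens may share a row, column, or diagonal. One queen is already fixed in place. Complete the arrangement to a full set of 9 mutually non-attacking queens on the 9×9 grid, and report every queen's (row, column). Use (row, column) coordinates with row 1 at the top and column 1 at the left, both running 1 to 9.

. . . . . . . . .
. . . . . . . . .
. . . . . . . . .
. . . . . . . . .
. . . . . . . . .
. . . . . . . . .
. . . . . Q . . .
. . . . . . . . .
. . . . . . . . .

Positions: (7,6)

(1,2) (2,8) (3,1) (4,4) (5,7) (6,9) (7,6) (8,3) (9,5)

Row 1: attacked by (7,6)→{6}. Safe: 1, 2, 3, 4, 5, 7, 8, 9. Place at column 2.
Row 2: attacked by (1,2)→{1,2,3}; (7,6)→{1,6}. Safe: 4, 5, 7, 8, 9. Place at column 8.
Row 3: attacked by (1,2)→{2,4}; (2,8)→{7,8,9}; (7,6)→{2,6}. Safe: 1, 3, 5. Place at column 1.
Row 4: attacked by (1,2)→{2,5}; (2,8)→{6,8}; (3,1)→{1,2}; (7,6)→{3,6,9}. Safe: 4, 7. Place at column 4.
Row 5: attacked by (1,2)→{2,6}; (2,8)→{5,8}; (3,1)→{1,3}; (4,4)→{3,4,5}; (7,6)→{4,6,8}. Safe: 7, 9. Place at column 7.
Row 6: attacked by (1,2)→{2,7}; (2,8)→{4,8}; (3,1)→{1,4}; (4,4)→{2,4,6}; (5,7)→{6,7,8}; (7,6)→{5,6,7}. Safe: 3, 9. Place at column 9.
Row 8: attacked by (1,2)→{2,9}; (2,8)→{2,8}; (3,1)→{1,6}; (4,4)→{4,8}; (5,7)→{4,7}; (6,9)→{7,9}; (7,6)→{5,6,7}. Safe: 3. Place at column 3.
Row 9: attacked by (1,2)→{2}; (2,8)→{1,8}; (3,1)→{1,7}; (4,4)→{4,9}; (5,7)→{3,7}; (6,9)→{6,9}; (7,6)→{4,6,8}; (8,3)→{2,3,4}. Safe: 5. Place at column 5.
Columns [2, 8, 1, 4, 7, 9, 6, 3, 5], r−c [-1, -6, 2, 0, -2, -3, 1, 5, 4], r+c [3, 10, 4, 8, 12, 15, 13, 11, 14] are all distinct, so no two queens attack.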